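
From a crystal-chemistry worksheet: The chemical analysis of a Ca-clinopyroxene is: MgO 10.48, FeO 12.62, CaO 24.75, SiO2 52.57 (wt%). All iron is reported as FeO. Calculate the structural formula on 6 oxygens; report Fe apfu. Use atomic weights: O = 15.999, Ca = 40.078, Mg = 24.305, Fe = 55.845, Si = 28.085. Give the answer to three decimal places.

10.48 wt% MgO ÷ 40.304 g/mol = 0.26002 mol, giving 0.26002 Mg and 0.26002 O.
12.62 wt% FeO ÷ 71.844 g/mol = 0.17566 mol, giving 0.17566 Fe and 0.17566 O.
24.75 wt% CaO ÷ 56.077 g/mol = 0.44136 mol, giving 0.44136 Ca and 0.44136 O.
52.57 wt% SiO2 ÷ 60.083 g/mol = 0.87496 mol, giving 0.87496 Si and 1.74992 O.
Oxygen sums to 2.62696; scaling by 6/2.62696 = 2.28401 puts the formula on 6 O.
Fe: 0.17566 × 2.28401 = 0.401 atoms per formula unit.

0.401 Fe apfu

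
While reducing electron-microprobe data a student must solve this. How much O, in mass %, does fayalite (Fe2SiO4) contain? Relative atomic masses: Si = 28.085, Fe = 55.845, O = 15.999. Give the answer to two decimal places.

Formula mass = 2·55.845 + 1·28.085 + 4·15.999 = 203.771 g/mol, of which 63.996 g is O.
So O makes up 63.996/203.771 = 0.3141 of the mass, i.e. 31.41%.

31.41 mass %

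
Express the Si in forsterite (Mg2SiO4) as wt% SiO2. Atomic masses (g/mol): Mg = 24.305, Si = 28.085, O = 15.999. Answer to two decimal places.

42.71 wt%

M(Mg2SiO4) = 140.691 g/mol; M(SiO2) = 60.083 g/mol.
Moles SiO2 per formula unit = 1 Si ÷ 1 = 1.0000.
SiO2 fraction = (1.0000 × 60.083) / 140.691 = 60.083/140.691 = 0.4271.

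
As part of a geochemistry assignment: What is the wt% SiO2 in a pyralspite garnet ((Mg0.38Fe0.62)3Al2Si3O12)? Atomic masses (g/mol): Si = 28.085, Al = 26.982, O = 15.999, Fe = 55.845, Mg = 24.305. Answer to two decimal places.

Molar mass of (Mg0.38Fe0.62)3Al2Si3O12 = 1.14·24.305 + 1.86·55.845 + 2·26.982 + 3·28.085 + 12·15.999 = 461.786 g/mol.
Each formula unit contains 3 Si, equivalent to 3/1 = 3.0000 mol SiO2.
M(SiO2) = 1×28.085 + 2×15.999 = 60.083 g/mol.
Mass of SiO2 per formula unit = 3.0000 × 60.083 = 180.249 g.
SiO2 wt% = 180.249 / 461.786 × 100 = 39.03%.

39.03 wt%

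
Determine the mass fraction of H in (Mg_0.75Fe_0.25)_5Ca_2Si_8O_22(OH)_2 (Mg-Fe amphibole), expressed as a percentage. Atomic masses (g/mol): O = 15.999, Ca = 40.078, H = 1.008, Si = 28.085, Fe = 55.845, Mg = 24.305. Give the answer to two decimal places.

Formula mass = 3.75×24.305 + 1.25×55.845 + 2×40.078 + 8×28.085 + 24×15.999 + 2×1.008 = 851.778 g/mol, of which 2.016 g is H.
So H makes up 2.016/851.778 = 0.0024 of the mass, i.e. 0.24%.

0.24 wt%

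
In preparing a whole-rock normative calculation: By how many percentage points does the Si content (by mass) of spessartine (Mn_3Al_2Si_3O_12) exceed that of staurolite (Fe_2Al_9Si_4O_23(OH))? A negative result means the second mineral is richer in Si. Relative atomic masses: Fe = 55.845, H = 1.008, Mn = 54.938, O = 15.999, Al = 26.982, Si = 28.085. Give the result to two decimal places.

M(Mn_3Al_2Si_3O_12) = 495.021 g/mol, so wt% Si = 84.255/495.021 × 100 = 17.02%.
M(Fe_2Al_9Si_4O_23(OH)) = 851.852 g/mol, so wt% Si = 112.340/851.852 × 100 = 13.19%.
17.02 − 13.19 = 3.83 pp.

3.83 percentage points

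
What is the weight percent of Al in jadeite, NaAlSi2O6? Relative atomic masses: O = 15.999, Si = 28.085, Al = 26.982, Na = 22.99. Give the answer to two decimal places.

Formula mass = 1·22.99 + 1·26.982 + 2·28.085 + 6·15.999 = 202.136 g/mol, of which 26.982 g is Al.
So Al makes up 26.982/202.136 = 0.1335 of the mass, i.e. 13.35%.

13.35 weight percent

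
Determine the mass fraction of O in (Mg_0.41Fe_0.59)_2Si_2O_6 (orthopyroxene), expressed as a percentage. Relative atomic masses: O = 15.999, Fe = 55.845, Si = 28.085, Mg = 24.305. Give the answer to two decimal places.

Molar mass of (Mg_0.41Fe_0.59)_2Si_2O_6: 0.82×24.305 + 1.18×55.845 + 2×28.085 + 6×15.999 = 237.991 g/mol.
Mass of O per formula unit: 6 × 15.999 = 95.994 g.
Weight fraction O = 95.994 / 237.991 = 0.4034.

40.34 wt%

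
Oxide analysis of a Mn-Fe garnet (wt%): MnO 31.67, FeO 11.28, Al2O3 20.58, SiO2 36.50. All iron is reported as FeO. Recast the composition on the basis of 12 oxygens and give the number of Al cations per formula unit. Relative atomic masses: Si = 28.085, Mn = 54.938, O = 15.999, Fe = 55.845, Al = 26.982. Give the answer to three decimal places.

31.67 wt% MnO ÷ 70.937 g/mol = 0.44645 mol, giving 0.44645 Mn and 0.44645 O.
11.28 wt% FeO ÷ 71.844 g/mol = 0.15701 mol, giving 0.15701 Fe and 0.15701 O.
20.58 wt% Al2O3 ÷ 101.961 g/mol = 0.20184 mol, giving 0.40368 Al and 0.60552 O.
36.50 wt% SiO2 ÷ 60.083 g/mol = 0.60749 mol, giving 0.60749 Si and 1.21498 O.
Oxygen sums to 2.42396; scaling by 12/2.42396 = 4.95058 puts the formula on 12 O.
Al: 0.40368 × 4.95058 = 1.998 atoms per formula unit.

1.998 Al apfu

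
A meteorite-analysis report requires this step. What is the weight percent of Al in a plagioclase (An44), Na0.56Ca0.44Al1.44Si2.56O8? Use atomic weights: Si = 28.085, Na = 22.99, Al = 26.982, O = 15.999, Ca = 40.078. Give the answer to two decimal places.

14.43 mass %

M(Na0.56Ca0.44Al1.44Si2.56O8) = 269.252 g/mol.
Al contributes 1.44 × 26.982 = 38.854 g per mole.
38.854/269.252 = 0.1443 → 14.43%.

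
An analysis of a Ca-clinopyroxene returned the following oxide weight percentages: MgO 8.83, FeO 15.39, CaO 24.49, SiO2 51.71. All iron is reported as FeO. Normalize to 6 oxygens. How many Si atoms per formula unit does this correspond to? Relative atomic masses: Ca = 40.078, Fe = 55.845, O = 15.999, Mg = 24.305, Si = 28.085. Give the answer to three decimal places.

1.993 Si apfu

8.83 wt% MgO ÷ 40.304 g/mol = 0.21908 mol, giving 0.21908 Mg and 0.21908 O.
15.39 wt% FeO ÷ 71.844 g/mol = 0.21421 mol, giving 0.21421 Fe and 0.21421 O.
24.49 wt% CaO ÷ 56.077 g/mol = 0.43672 mol, giving 0.43672 Ca and 0.43672 O.
51.71 wt% SiO2 ÷ 60.083 g/mol = 0.86064 mol, giving 0.86064 Si and 1.72128 O.
Oxygen sums to 2.59129; scaling by 6/2.59129 = 2.31545 puts the formula on 6 O.
Si: 0.86064 × 2.31545 = 1.993 atoms per formula unit.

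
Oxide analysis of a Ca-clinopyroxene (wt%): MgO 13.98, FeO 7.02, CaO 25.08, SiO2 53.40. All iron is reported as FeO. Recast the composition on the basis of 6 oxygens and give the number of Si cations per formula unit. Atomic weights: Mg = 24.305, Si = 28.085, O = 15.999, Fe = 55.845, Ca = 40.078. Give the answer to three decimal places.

1.998 Si apfu

13.98 wt% MgO ÷ 40.304 g/mol = 0.34686 mol, giving 0.34686 Mg and 0.34686 O.
7.02 wt% FeO ÷ 71.844 g/mol = 0.09771 mol, giving 0.09771 Fe and 0.09771 O.
25.08 wt% CaO ÷ 56.077 g/mol = 0.44724 mol, giving 0.44724 Ca and 0.44724 O.
53.40 wt% SiO2 ÷ 60.083 g/mol = 0.88877 mol, giving 0.88877 Si and 1.77754 O.
Oxygen sums to 2.66935; scaling by 6/2.66935 = 2.24774 puts the formula on 6 O.
Si: 0.88877 × 2.24774 = 1.998 atoms per formula unit.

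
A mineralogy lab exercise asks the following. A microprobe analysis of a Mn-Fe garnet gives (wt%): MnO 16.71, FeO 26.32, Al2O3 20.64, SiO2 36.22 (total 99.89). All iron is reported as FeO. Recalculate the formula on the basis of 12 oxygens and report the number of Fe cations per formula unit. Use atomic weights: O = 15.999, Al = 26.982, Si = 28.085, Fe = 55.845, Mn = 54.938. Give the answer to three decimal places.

16.71 wt% MnO ÷ 70.937 g/mol = 0.23556 mol, giving 0.23556 Mn and 0.23556 O.
26.32 wt% FeO ÷ 71.844 g/mol = 0.36635 mol, giving 0.36635 Fe and 0.36635 O.
20.64 wt% Al2O3 ÷ 101.961 g/mol = 0.20243 mol, giving 0.40486 Al and 0.60729 O.
36.22 wt% SiO2 ÷ 60.083 g/mol = 0.60283 mol, giving 0.60283 Si and 1.20566 O.
Oxygen sums to 2.41486; scaling by 12/2.41486 = 4.96923 puts the formula on 12 O.
Fe: 0.36635 × 4.96923 = 1.820 atoms per formula unit.

1.820 Fe apfu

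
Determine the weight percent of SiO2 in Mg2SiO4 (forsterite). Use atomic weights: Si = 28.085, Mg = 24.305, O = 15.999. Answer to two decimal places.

42.71 wt%

M(Mg2SiO4) = 140.691 g/mol; M(SiO2) = 60.083 g/mol.
Moles SiO2 per formula unit = 1 Si ÷ 1 = 1.0000.
SiO2 fraction = (1.0000 × 60.083) / 140.691 = 60.083/140.691 = 0.4271.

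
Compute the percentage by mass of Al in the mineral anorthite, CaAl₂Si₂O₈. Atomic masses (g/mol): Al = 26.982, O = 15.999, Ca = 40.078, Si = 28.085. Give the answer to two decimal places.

M(CaAl₂Si₂O₈) = 278.204 g/mol.
Al contributes 2 × 26.982 = 53.964 g per mole.
53.964/278.204 = 0.1940 → 19.40%.

19.40 mass %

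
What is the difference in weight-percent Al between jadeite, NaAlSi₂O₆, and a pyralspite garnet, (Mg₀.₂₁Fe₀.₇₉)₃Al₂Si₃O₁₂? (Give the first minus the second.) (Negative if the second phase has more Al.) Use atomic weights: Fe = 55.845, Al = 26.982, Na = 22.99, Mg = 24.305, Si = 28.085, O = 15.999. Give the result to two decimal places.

2.06 percentage points

First mineral: 26.982 g Al in 202.136 g formula = 13.35 wt% Al.
Second mineral: 53.964 g Al in 477.872 g formula = 11.29 wt% Al.
13.35% − 11.29% gives a difference of 2.06 percentage points.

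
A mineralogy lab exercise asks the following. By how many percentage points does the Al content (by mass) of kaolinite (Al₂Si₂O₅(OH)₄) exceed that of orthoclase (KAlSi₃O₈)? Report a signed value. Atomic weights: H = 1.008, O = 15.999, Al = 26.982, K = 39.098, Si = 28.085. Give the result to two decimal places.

11.21 percentage points

M(Al₂Si₂O₅(OH)₄) = 258.157 g/mol, so wt% Al = 53.964/258.157 × 100 = 20.90%.
M(KAlSi₃O₈) = 278.327 g/mol, so wt% Al = 26.982/278.327 × 100 = 9.69%.
20.90 − 9.69 = 11.21 pp.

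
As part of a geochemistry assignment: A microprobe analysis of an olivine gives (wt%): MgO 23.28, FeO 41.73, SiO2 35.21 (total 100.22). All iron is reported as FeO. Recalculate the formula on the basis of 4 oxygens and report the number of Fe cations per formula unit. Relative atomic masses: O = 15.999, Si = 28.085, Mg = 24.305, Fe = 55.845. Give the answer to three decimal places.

23.28 wt% MgO ÷ 40.304 g/mol = 0.57761 mol, giving 0.57761 Mg and 0.57761 O.
41.73 wt% FeO ÷ 71.844 g/mol = 0.58084 mol, giving 0.58084 Fe and 0.58084 O.
35.21 wt% SiO2 ÷ 60.083 g/mol = 0.58602 mol, giving 0.58602 Si and 1.17204 O.
Oxygen sums to 2.33049; scaling by 4/2.33049 = 1.71638 puts the formula on 4 O.
Fe: 0.58084 × 1.71638 = 0.997 atoms per formula unit.

0.997 Fe apfu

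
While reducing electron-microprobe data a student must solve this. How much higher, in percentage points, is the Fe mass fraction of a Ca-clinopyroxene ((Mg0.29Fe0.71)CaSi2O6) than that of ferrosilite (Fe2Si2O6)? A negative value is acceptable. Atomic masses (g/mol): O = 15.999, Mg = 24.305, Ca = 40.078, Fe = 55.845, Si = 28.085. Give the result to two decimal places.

-25.74 percentage points

First mineral: 39.650 g Fe in 238.940 g formula = 16.59 wt% Fe.
Second mineral: 111.690 g Fe in 263.854 g formula = 42.33 wt% Fe.
16.59% − 42.33% gives a difference of -25.74 percentage points.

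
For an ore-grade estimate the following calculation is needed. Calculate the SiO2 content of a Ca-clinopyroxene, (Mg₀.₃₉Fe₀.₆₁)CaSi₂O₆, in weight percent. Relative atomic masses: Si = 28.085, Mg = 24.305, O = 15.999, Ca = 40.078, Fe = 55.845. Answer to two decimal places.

Formula mass = 235.786 g/mol.
2 Si → 2.0000 mol SiO2 per formula unit; M(SiO2) = 60.083, so SiO2 mass = 120.166 g.
120.166/235.786 × 100 = 50.96 wt%.

50.96 wt%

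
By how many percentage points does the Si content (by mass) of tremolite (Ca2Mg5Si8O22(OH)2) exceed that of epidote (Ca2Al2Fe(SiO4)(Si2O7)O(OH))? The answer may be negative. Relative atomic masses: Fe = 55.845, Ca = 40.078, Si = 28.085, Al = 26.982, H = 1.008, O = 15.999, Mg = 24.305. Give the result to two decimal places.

10.22 percentage points

First mineral: 224.680 g Si in 812.353 g formula = 27.66 wt% Si.
Second mineral: 84.255 g Si in 483.215 g formula = 17.44 wt% Si.
27.66% − 17.44% gives a difference of 10.22 percentage points.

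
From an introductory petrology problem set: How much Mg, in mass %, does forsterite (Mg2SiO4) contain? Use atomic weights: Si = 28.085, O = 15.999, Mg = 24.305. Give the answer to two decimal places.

34.55 mass %

Molar mass of Mg2SiO4: 2×24.305 + 1×28.085 + 4×15.999 = 140.691 g/mol.
Mass of Mg per formula unit: 2 × 24.305 = 48.610 g.
Weight fraction Mg = 48.610 / 140.691 = 0.3455.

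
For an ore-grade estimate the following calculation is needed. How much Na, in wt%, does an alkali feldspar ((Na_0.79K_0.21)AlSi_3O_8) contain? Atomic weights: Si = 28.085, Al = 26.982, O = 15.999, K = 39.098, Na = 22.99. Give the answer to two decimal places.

M((Na_0.79K_0.21)AlSi_3O_8) = 265.602 g/mol.
Na contributes 0.79 × 22.99 = 18.162 g per mole.
18.162/265.602 = 0.0684 → 6.84%.

6.84 wt%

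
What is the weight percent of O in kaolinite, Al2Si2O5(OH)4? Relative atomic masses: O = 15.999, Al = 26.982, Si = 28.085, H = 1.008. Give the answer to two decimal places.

55.78 wt%

Formula mass = 2×26.982 + 2×28.085 + 9×15.999 + 4×1.008 = 258.157 g/mol, of which 143.991 g is O.
So O makes up 143.991/258.157 = 0.5578 of the mass, i.e. 55.78%.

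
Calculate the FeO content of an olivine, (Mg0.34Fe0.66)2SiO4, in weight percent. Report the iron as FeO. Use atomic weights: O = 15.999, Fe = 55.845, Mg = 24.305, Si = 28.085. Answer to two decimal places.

52.01 wt%

Molar mass of (Mg0.34Fe0.66)2SiO4 = 0.68·24.305 + 1.32·55.845 + 1·28.085 + 4·15.999 = 182.324 g/mol.
Each formula unit contains 1.32 Fe, equivalent to 1.32/1 = 1.3200 mol FeO.
M(FeO) = 1×55.845 + 1×15.999 = 71.844 g/mol.
Mass of FeO per formula unit = 1.3200 × 71.844 = 94.834 g.
FeO wt% = 94.834 / 182.324 × 100 = 52.01%.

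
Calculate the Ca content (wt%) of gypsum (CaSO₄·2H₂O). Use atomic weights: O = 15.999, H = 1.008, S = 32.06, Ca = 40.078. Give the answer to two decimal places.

23.28 wt%

Molar mass of CaSO₄·2H₂O: 1*40.078 + 1*32.06 + 6*15.999 + 4*1.008 = 172.164 g/mol.
Mass of Ca per formula unit: 1 × 40.078 = 40.078 g.
Weight fraction Ca = 40.078 / 172.164 = 0.2328.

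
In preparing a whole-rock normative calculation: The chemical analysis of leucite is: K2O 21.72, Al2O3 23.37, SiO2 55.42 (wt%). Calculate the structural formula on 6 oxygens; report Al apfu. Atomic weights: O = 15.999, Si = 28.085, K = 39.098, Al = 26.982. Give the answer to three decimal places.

0.995 Al apfu

K2O: 21.72/94.195 = 0.23059 mol → 0.46118 mol K, 0.23059 mol O.
Al2O3: 23.37/101.961 = 0.22921 mol → 0.45842 mol Al, 0.68763 mol O.
SiO2: 55.42/60.083 = 0.92239 mol → 0.92239 mol Si, 1.84478 mol O.
Total oxygen = 2.76300 mol. Normalization factor = 6/2.76300 = 2.17155.
Al per 6 O = 0.45842 × 2.17155 = 0.995.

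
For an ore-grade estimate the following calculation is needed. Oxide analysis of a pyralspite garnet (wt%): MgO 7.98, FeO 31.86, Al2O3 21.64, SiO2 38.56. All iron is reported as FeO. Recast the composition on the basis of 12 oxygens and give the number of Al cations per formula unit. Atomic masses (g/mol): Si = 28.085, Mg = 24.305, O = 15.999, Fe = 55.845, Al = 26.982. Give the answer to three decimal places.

1.988 Al apfu

MgO: 7.98/40.304 = 0.19800 mol → 0.19800 mol Mg, 0.19800 mol O.
FeO: 31.86/71.844 = 0.44346 mol → 0.44346 mol Fe, 0.44346 mol O.
Al2O3: 21.64/101.961 = 0.21224 mol → 0.42448 mol Al, 0.63672 mol O.
SiO2: 38.56/60.083 = 0.64178 mol → 0.64178 mol Si, 1.28356 mol O.
Total oxygen = 2.56174 mol. Normalization factor = 12/2.56174 = 4.68432.
Al per 12 O = 0.42448 × 4.68432 = 1.988.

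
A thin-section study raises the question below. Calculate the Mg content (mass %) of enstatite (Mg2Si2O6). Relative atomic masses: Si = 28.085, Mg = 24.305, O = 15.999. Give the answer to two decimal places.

Formula mass = 2*24.305 + 2*28.085 + 6*15.999 = 200.774 g/mol, of which 48.610 g is Mg.
So Mg makes up 48.610/200.774 = 0.2421 of the mass, i.e. 24.21%.

24.21 mass %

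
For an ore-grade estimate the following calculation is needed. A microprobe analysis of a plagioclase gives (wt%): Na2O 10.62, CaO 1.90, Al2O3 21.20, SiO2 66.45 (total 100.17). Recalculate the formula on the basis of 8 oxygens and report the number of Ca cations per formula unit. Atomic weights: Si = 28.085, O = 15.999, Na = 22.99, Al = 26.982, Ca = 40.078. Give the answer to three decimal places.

Na2O (M=61.979): mol = 0.17135; Na = 0.34270, O = 0.17135.
CaO (M=56.077): mol = 0.03388; Ca = 0.03388, O = 0.03388.
Al2O3 (M=101.961): mol = 0.20792; Al = 0.41584, O = 0.62376.
SiO2 (M=60.083): mol = 1.10597; Si = 1.10597, O = 2.21194.
ΣO = 3.04093; factor = 8/ΣO = 2.63077.
Ca apfu = 0.03388 × 2.63077 = 0.089.

0.089 Ca apfu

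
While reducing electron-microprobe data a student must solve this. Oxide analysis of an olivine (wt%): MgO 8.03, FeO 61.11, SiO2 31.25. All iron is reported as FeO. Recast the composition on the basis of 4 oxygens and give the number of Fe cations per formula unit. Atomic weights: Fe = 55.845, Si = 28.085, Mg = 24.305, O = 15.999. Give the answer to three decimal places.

1.628 Fe apfu

MgO (M=40.304): mol = 0.19924; Mg = 0.19924, O = 0.19924.
FeO (M=71.844): mol = 0.85059; Fe = 0.85059, O = 0.85059.
SiO2 (M=60.083): mol = 0.52011; Si = 0.52011, O = 1.04022.
ΣO = 2.09005; factor = 4/ΣO = 1.91383.
Fe apfu = 0.85059 × 1.91383 = 1.628.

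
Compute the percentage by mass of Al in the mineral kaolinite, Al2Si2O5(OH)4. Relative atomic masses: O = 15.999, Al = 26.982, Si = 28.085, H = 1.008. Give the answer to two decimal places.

20.90 mass %

Formula mass = 2*26.982 + 2*28.085 + 9*15.999 + 4*1.008 = 258.157 g/mol, of which 53.964 g is Al.
So Al makes up 53.964/258.157 = 0.2090 of the mass, i.e. 20.90%.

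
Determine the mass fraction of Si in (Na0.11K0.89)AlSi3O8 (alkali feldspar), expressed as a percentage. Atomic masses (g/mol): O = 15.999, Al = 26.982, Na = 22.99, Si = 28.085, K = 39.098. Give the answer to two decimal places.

Formula mass = 0.11·22.99 + 0.89·39.098 + 1·26.982 + 3·28.085 + 8·15.999 = 276.555 g/mol, of which 84.255 g is Si.
So Si makes up 84.255/276.555 = 0.3047 of the mass, i.e. 30.47%.

30.47 mass %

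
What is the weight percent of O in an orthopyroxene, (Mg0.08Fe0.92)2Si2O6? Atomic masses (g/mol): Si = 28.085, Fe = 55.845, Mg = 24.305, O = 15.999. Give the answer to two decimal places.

37.09 weight percent

M((Mg0.08Fe0.92)2Si2O6) = 258.808 g/mol.
O contributes 6 × 15.999 = 95.994 g per mole.
95.994/258.808 = 0.3709 → 37.09%.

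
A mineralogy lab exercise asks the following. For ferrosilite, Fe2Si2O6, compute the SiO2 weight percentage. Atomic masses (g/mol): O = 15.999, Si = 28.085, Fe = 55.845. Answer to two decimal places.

45.54 wt%

Formula mass = 263.854 g/mol.
2 Si → 2.0000 mol SiO2 per formula unit; M(SiO2) = 60.083, so SiO2 mass = 120.166 g.
120.166/263.854 × 100 = 45.54 wt%.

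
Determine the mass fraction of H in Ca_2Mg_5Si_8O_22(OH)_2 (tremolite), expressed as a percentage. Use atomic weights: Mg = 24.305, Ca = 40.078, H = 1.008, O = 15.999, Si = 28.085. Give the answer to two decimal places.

Molar mass of Ca_2Mg_5Si_8O_22(OH)_2: 2·40.078 + 5·24.305 + 8·28.085 + 24·15.999 + 2·1.008 = 812.353 g/mol.
Mass of H per formula unit: 2 × 1.008 = 2.016 g.
Weight fraction H = 2.016 / 812.353 = 0.0025.

0.25 weight percent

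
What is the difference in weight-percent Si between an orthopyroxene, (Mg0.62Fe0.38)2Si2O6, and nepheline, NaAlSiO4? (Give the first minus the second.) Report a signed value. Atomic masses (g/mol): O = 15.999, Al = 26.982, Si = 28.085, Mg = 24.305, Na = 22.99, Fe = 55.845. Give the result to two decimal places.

Si in (Mg0.62Fe0.38)2Si2O6: molar mass 224.744 g/mol; 2×28.085 = 56.170 g → 24.99 wt%.
Si in NaAlSiO4: molar mass 142.053 g/mol; 1×28.085 = 28.085 g → 19.77 wt%.
Difference = 24.99 − 19.77 = 5.22 percentage points.

5.22 percentage points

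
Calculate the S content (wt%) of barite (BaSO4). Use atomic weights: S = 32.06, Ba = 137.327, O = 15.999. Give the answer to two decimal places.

13.74 wt%

Formula mass = 1·137.327 + 1·32.06 + 4·15.999 = 233.383 g/mol, of which 32.060 g is S.
So S makes up 32.060/233.383 = 0.1374 of the mass, i.e. 13.74%.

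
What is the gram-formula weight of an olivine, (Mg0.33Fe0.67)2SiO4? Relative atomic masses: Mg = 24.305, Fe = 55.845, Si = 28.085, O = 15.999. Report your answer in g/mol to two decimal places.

The formula mass is the sum 0.66·24.305 + 1.34·55.845 + 1·28.085 + 4·15.999.

182.95 g/mol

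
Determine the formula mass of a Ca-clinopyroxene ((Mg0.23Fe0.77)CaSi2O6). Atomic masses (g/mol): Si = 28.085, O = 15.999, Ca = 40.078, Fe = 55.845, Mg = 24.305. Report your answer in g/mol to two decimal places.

240.83 g/mol

M = 0.23·24.305 + 0.77·55.845 + 1·40.078 + 2·28.085 + 6·15.999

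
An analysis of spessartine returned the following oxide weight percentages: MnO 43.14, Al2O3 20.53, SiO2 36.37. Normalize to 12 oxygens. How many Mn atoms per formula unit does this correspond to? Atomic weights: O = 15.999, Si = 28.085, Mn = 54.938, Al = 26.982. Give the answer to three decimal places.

MnO (M=70.937): mol = 0.60815; Mn = 0.60815, O = 0.60815.
Al2O3 (M=101.961): mol = 0.20135; Al = 0.40270, O = 0.60405.
SiO2 (M=60.083): mol = 0.60533; Si = 0.60533, O = 1.21066.
ΣO = 2.42286; factor = 12/ΣO = 4.95282.
Mn apfu = 0.60815 × 4.95282 = 3.012.

3.012 Mn apfu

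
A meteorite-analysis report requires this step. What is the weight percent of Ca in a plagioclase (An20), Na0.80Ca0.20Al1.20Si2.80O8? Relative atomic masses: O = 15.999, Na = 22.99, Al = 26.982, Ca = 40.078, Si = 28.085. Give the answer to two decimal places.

Molar mass of Na0.80Ca0.20Al1.20Si2.80O8: 0.80×22.99 + 0.20×40.078 + 1.20×26.982 + 2.80×28.085 + 8×15.999 = 265.416 g/mol.
Mass of Ca per formula unit: 0.20 × 40.078 = 8.016 g.
Weight fraction Ca = 8.016 / 265.416 = 0.0302.

3.02 wt%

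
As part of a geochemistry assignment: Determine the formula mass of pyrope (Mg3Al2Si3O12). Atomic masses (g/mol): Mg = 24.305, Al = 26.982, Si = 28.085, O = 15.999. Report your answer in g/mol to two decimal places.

403.12 g/mol

M = 3(24.305) + 2(26.982) + 3(28.085) + 12(15.999)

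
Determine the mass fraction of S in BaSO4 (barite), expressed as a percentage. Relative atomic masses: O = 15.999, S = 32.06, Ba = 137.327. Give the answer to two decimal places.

13.74 mass %

M(BaSO4) = 233.383 g/mol.
S contributes 1 × 32.06 = 32.060 g per mole.
32.060/233.383 = 0.1374 → 13.74%.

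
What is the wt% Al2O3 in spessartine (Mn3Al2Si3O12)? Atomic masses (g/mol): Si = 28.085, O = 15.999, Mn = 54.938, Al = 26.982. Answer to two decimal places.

20.60 wt%

Formula mass = 495.021 g/mol.
2 Al → 1.0000 mol Al2O3 per formula unit; M(Al2O3) = 101.961, so Al2O3 mass = 101.961 g.
101.961/495.021 × 100 = 20.60 wt%.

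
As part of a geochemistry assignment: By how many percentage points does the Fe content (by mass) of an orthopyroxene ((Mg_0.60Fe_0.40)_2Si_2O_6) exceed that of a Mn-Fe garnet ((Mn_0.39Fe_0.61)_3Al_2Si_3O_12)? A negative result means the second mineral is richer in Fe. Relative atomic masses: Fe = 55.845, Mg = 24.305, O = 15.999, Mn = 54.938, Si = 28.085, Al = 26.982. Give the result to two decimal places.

-0.81 percentage points

Fe in (Mg_0.60Fe_0.40)_2Si_2O_6: molar mass 226.006 g/mol; 0.80×55.845 = 44.676 g → 19.77 wt%.
Fe in (Mn_0.39Fe_0.61)_3Al_2Si_3O_12: molar mass 496.681 g/mol; 1.83×55.845 = 102.196 g → 20.58 wt%.
Difference = 19.77 − 20.58 = -0.81 percentage points.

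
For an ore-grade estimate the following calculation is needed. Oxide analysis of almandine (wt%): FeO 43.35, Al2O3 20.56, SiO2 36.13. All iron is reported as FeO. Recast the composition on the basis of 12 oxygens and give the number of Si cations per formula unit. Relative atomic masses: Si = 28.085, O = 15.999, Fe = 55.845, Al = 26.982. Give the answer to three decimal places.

FeO (M=71.844): mol = 0.60339; Fe = 0.60339, O = 0.60339.
Al2O3 (M=101.961): mol = 0.20165; Al = 0.40330, O = 0.60495.
SiO2 (M=60.083): mol = 0.60133; Si = 0.60133, O = 1.20266.
ΣO = 2.41100; factor = 12/ΣO = 4.97719.
Si apfu = 0.60133 × 4.97719 = 2.993.

2.993 Si apfu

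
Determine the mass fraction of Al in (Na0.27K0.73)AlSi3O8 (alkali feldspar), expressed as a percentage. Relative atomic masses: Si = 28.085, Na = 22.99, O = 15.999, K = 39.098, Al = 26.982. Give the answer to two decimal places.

9.85 weight percent

Molar mass of (Na0.27K0.73)AlSi3O8: 0.27×22.99 + 0.73×39.098 + 1×26.982 + 3×28.085 + 8×15.999 = 273.978 g/mol.
Mass of Al per formula unit: 1 × 26.982 = 26.982 g.
Weight fraction Al = 26.982 / 273.978 = 0.0985.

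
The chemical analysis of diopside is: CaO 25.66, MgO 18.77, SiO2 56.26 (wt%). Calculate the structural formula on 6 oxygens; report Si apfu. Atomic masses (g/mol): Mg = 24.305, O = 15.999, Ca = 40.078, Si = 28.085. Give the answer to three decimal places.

CaO: 25.66/56.077 = 0.45759 mol → 0.45759 mol Ca, 0.45759 mol O.
MgO: 18.77/40.304 = 0.46571 mol → 0.46571 mol Mg, 0.46571 mol O.
SiO2: 56.26/60.083 = 0.93637 mol → 0.93637 mol Si, 1.87274 mol O.
Total oxygen = 2.79604 mol. Normalization factor = 6/2.79604 = 2.14589.
Si per 6 O = 0.93637 × 2.14589 = 2.009.

2.009 Si apfu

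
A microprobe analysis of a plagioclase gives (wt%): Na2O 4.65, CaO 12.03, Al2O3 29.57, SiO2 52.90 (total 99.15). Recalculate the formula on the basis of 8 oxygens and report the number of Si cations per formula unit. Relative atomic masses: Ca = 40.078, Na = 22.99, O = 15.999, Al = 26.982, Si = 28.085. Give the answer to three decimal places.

Na2O (M=61.979): mol = 0.07503; Na = 0.15006, O = 0.07503.
CaO (M=56.077): mol = 0.21453; Ca = 0.21453, O = 0.21453.
Al2O3 (M=101.961): mol = 0.29001; Al = 0.58002, O = 0.87003.
SiO2 (M=60.083): mol = 0.88045; Si = 0.88045, O = 1.76090.
ΣO = 2.92049; factor = 8/ΣO = 2.73927.
Si apfu = 0.88045 × 2.73927 = 2.412.

2.412 Si apfu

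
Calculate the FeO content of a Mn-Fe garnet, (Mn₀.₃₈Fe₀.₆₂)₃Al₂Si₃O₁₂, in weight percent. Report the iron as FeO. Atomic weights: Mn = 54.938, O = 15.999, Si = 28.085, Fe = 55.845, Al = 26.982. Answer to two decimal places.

Molar mass of (Mn₀.₃₈Fe₀.₆₂)₃Al₂Si₃O₁₂ = 1.14*54.938 + 1.86*55.845 + 2*26.982 + 3*28.085 + 12*15.999 = 496.708 g/mol.
Each formula unit contains 1.86 Fe, equivalent to 1.86/1 = 1.8600 mol FeO.
M(FeO) = 1×55.845 + 1×15.999 = 71.844 g/mol.
Mass of FeO per formula unit = 1.8600 × 71.844 = 133.630 g.
FeO wt% = 133.630 / 496.708 × 100 = 26.90%.

26.90 wt%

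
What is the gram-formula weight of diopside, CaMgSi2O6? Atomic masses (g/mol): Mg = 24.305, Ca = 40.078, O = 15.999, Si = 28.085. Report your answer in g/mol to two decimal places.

216.55 g/mol

Ca: 1 × 40.078 = 40.0780
Mg: 1 × 24.305 = 24.3050
Si: 2 × 28.085 = 56.1700
O: 6 × 15.999 = 95.9940
Summing the contributions gives the formula mass.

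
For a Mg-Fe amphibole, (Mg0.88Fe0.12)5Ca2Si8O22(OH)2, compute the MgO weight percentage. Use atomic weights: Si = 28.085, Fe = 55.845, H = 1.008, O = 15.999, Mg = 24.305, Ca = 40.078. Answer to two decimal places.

M((Mg0.88Fe0.12)5Ca2Si8O22(OH)2) = 831.277 g/mol; M(MgO) = 40.304 g/mol.
Moles MgO per formula unit = 4.40 Mg ÷ 1 = 4.4000.
MgO fraction = (4.4000 × 40.304) / 831.277 = 177.338/831.277 = 0.2133.

21.33 wt%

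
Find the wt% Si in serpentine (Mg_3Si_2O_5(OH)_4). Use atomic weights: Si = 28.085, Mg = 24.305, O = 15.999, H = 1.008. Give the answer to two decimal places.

20.27 wt%

Formula mass = 3*24.305 + 2*28.085 + 9*15.999 + 4*1.008 = 277.108 g/mol, of which 56.170 g is Si.
So Si makes up 56.170/277.108 = 0.2027 of the mass, i.e. 20.27%.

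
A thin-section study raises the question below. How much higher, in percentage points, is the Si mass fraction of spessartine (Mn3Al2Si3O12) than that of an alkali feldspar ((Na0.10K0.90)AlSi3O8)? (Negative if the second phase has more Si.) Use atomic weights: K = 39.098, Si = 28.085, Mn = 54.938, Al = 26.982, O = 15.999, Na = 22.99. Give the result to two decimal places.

M(Mn3Al2Si3O12) = 495.021 g/mol, so wt% Si = 84.255/495.021 × 100 = 17.02%.
M((Na0.10K0.90)AlSi3O8) = 276.716 g/mol, so wt% Si = 84.255/276.716 × 100 = 30.45%.
17.02 − 30.45 = -13.43 pp.

-13.43 percentage points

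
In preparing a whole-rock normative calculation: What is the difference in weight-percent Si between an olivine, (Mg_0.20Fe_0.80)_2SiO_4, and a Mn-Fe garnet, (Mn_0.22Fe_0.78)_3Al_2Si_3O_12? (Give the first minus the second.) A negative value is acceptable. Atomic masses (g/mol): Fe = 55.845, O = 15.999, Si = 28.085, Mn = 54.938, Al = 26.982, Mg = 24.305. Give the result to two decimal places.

First mineral: 28.085 g Si in 191.155 g formula = 14.69 wt% Si.
Second mineral: 84.255 g Si in 497.143 g formula = 16.95 wt% Si.
14.69% − 16.95% gives a difference of -2.26 percentage points.

-2.26 percentage points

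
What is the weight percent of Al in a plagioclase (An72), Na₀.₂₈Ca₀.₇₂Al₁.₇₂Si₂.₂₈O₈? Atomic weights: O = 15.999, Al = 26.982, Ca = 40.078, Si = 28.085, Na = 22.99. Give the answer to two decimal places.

M(Na₀.₂₈Ca₀.₇₂Al₁.₇₂Si₂.₂₈O₈) = 273.728 g/mol.
Al contributes 1.72 × 26.982 = 46.409 g per mole.
46.409/273.728 = 0.1695 → 16.95%.

16.95 mass %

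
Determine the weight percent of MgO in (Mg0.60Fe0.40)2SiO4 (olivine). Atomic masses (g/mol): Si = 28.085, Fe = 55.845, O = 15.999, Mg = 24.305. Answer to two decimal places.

29.15 wt%

Molar mass of (Mg0.60Fe0.40)2SiO4 = 1.20·24.305 + 0.80·55.845 + 1·28.085 + 4·15.999 = 165.923 g/mol.
Each formula unit contains 1.20 Mg, equivalent to 1.20/1 = 1.2000 mol MgO.
M(MgO) = 1×24.305 + 1×15.999 = 40.304 g/mol.
Mass of MgO per formula unit = 1.2000 × 40.304 = 48.365 g.
MgO wt% = 48.365 / 165.923 × 100 = 29.15%.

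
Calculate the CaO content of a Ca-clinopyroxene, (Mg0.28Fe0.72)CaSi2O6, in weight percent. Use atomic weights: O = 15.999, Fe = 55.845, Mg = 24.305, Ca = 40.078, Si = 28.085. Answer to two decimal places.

23.44 wt%

Molar mass of (Mg0.28Fe0.72)CaSi2O6 = 0.28×24.305 + 0.72×55.845 + 1×40.078 + 2×28.085 + 6×15.999 = 239.256 g/mol.
Each formula unit contains 1 Ca, equivalent to 1/1 = 1.0000 mol CaO.
M(CaO) = 1×40.078 + 1×15.999 = 56.077 g/mol.
Mass of CaO per formula unit = 1.0000 × 56.077 = 56.077 g.
CaO wt% = 56.077 / 239.256 × 100 = 23.44%.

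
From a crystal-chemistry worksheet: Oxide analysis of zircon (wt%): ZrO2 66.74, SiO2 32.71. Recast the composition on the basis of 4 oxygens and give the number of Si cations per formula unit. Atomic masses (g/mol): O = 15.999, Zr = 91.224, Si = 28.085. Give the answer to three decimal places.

1.003 Si apfu

66.74 wt% ZrO2 ÷ 123.222 g/mol = 0.54162 mol, giving 0.54162 Zr and 1.08324 O.
32.71 wt% SiO2 ÷ 60.083 g/mol = 0.54441 mol, giving 0.54441 Si and 1.08882 O.
Oxygen sums to 2.17206; scaling by 4/2.17206 = 1.84157 puts the formula on 4 O.
Si: 0.54441 × 1.84157 = 1.003 atoms per formula unit.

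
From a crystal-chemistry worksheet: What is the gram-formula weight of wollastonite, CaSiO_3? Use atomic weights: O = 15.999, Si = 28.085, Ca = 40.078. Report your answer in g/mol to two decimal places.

116.16 g/mol

M = 1*40.078 + 1*28.085 + 3*15.999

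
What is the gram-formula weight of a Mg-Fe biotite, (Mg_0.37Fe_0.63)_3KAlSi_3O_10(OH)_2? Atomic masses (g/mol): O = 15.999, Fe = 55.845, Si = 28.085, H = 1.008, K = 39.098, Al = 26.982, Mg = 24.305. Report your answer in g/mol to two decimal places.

M = 1.11·24.305 + 1.89·55.845 + 1·39.098 + 1·26.982 + 3·28.085 + 12·15.999 + 2·1.008

476.86 g/mol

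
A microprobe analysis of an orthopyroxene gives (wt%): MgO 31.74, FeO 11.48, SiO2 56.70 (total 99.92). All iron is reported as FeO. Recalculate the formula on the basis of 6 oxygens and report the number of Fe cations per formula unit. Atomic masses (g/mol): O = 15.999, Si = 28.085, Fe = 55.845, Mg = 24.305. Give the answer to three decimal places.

0.338 Fe apfu

31.74 wt% MgO ÷ 40.304 g/mol = 0.78751 mol, giving 0.78751 Mg and 0.78751 O.
11.48 wt% FeO ÷ 71.844 g/mol = 0.15979 mol, giving 0.15979 Fe and 0.15979 O.
56.70 wt% SiO2 ÷ 60.083 g/mol = 0.94369 mol, giving 0.94369 Si and 1.88738 O.
Oxygen sums to 2.83468; scaling by 6/2.83468 = 2.11664 puts the formula on 6 O.
Fe: 0.15979 × 2.11664 = 0.338 atoms per formula unit.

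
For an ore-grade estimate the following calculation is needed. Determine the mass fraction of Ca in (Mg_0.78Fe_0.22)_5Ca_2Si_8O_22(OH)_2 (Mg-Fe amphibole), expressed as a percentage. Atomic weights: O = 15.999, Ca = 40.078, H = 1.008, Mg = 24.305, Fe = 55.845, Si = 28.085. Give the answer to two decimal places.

Molar mass of (Mg_0.78Fe_0.22)_5Ca_2Si_8O_22(OH)_2: 3.90*24.305 + 1.10*55.845 + 2*40.078 + 8*28.085 + 24*15.999 + 2*1.008 = 847.047 g/mol.
Mass of Ca per formula unit: 2 × 40.078 = 80.156 g.
Weight fraction Ca = 80.156 / 847.047 = 0.0946.

9.46 mass %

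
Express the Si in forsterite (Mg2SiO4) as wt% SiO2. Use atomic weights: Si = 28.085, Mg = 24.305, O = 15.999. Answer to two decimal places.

Formula mass = 140.691 g/mol.
1 Si → 1.0000 mol SiO2 per formula unit; M(SiO2) = 60.083, so SiO2 mass = 60.083 g.
60.083/140.691 × 100 = 42.71 wt%.

42.71 wt%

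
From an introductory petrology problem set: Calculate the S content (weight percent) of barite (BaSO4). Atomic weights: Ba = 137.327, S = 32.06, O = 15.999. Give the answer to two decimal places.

13.74 weight percent

Molar mass of BaSO4: 1*137.327 + 1*32.06 + 4*15.999 = 233.383 g/mol.
Mass of S per formula unit: 1 × 32.06 = 32.060 g.
Weight fraction S = 32.060 / 233.383 = 0.1374.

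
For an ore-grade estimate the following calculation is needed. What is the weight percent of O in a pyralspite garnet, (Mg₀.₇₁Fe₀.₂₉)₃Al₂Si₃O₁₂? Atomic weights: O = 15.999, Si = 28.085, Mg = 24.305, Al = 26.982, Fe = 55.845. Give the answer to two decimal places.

M((Mg₀.₇₁Fe₀.₂₉)₃Al₂Si₃O₁₂) = 430.562 g/mol.
O contributes 12 × 15.999 = 191.988 g per mole.
191.988/430.562 = 0.4459 → 44.59%.

44.59 mass %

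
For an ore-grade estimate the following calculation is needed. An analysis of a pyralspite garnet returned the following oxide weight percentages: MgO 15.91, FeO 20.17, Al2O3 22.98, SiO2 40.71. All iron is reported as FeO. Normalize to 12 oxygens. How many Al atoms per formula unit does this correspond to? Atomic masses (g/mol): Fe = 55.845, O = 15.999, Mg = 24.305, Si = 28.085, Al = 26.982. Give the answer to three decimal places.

1.998 Al apfu

15.91 wt% MgO ÷ 40.304 g/mol = 0.39475 mol, giving 0.39475 Mg and 0.39475 O.
20.17 wt% FeO ÷ 71.844 g/mol = 0.28075 mol, giving 0.28075 Fe and 0.28075 O.
22.98 wt% Al2O3 ÷ 101.961 g/mol = 0.22538 mol, giving 0.45076 Al and 0.67614 O.
40.71 wt% SiO2 ÷ 60.083 g/mol = 0.67756 mol, giving 0.67756 Si and 1.35512 O.
Oxygen sums to 2.70676; scaling by 12/2.70676 = 4.43334 puts the formula on 12 O.
Al: 0.45076 × 4.43334 = 1.998 atoms per formula unit.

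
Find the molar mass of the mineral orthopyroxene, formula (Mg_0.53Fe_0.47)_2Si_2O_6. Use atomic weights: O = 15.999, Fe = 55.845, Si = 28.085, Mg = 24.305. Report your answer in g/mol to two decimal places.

230.42 g/mol

The formula mass is the sum 1.06×24.305 + 0.94×55.845 + 2×28.085 + 6×15.999.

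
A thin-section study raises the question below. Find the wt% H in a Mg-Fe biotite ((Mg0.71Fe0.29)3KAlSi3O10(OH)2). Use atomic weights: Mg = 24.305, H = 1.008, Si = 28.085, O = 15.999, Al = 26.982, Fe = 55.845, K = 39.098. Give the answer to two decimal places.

Formula mass = 2.13×24.305 + 0.87×55.845 + 1×39.098 + 1×26.982 + 3×28.085 + 12×15.999 + 2×1.008 = 444.694 g/mol, of which 2.016 g is H.
So H makes up 2.016/444.694 = 0.0045 of the mass, i.e. 0.45%.

0.45 weight percent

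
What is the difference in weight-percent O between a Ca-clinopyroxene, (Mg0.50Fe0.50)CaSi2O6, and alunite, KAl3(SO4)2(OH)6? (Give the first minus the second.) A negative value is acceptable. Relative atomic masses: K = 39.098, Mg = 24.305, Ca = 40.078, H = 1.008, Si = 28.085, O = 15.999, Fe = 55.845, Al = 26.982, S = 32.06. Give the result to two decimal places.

-12.76 percentage points

M((Mg0.50Fe0.50)CaSi2O6) = 232.317 g/mol, so wt% O = 95.994/232.317 × 100 = 41.32%.
M(KAl3(SO4)2(OH)6) = 414.198 g/mol, so wt% O = 223.986/414.198 × 100 = 54.08%.
41.32 − 54.08 = -12.76 pp.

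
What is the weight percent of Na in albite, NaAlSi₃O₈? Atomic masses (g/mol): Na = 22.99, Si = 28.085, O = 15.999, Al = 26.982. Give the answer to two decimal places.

8.77 wt%

M(NaAlSi₃O₈) = 262.219 g/mol.
Na contributes 1 × 22.99 = 22.990 g per mole.
22.990/262.219 = 0.0877 → 8.77%.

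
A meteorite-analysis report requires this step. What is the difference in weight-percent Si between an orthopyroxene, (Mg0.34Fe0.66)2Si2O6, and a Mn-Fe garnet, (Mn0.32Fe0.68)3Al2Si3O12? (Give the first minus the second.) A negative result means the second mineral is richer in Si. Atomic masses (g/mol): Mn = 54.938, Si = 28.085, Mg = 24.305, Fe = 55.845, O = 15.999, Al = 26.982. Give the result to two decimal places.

First mineral: 56.170 g Si in 242.407 g formula = 23.17 wt% Si.
Second mineral: 84.255 g Si in 496.871 g formula = 16.96 wt% Si.
23.17% − 16.96% gives a difference of 6.21 percentage points.

6.21 percentage points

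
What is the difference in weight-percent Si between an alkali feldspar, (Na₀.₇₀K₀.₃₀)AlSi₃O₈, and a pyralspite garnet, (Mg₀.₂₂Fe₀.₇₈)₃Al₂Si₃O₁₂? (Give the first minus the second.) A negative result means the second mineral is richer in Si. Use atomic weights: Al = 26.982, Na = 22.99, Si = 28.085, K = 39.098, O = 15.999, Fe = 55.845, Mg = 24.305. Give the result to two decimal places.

Si in (Na₀.₇₀K₀.₃₀)AlSi₃O₈: molar mass 267.051 g/mol; 3×28.085 = 84.255 g → 31.55 wt%.
Si in (Mg₀.₂₂Fe₀.₇₈)₃Al₂Si₃O₁₂: molar mass 476.926 g/mol; 3×28.085 = 84.255 g → 17.67 wt%.
Difference = 31.55 − 17.67 = 13.88 percentage points.

13.88 percentage points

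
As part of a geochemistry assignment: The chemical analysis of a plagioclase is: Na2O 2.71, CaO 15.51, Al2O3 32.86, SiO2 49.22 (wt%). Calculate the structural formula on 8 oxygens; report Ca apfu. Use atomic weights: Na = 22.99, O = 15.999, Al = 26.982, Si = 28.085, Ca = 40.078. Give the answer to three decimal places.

0.756 Ca apfu

Na2O: 2.71/61.979 = 0.04372 mol → 0.08744 mol Na, 0.04372 mol O.
CaO: 15.51/56.077 = 0.27658 mol → 0.27658 mol Ca, 0.27658 mol O.
Al2O3: 32.86/101.961 = 0.32228 mol → 0.64456 mol Al, 0.96684 mol O.
SiO2: 49.22/60.083 = 0.81920 mol → 0.81920 mol Si, 1.63840 mol O.
Total oxygen = 2.92554 mol. Normalization factor = 8/2.92554 = 2.73454.
Ca per 8 O = 0.27658 × 2.73454 = 0.756.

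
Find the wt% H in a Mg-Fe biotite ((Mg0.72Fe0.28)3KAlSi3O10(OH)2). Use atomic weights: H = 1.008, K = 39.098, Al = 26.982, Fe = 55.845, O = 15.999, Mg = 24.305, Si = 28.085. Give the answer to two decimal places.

0.45 weight percent

Molar mass of (Mg0.72Fe0.28)3KAlSi3O10(OH)2: 2.16×24.305 + 0.84×55.845 + 1×39.098 + 1×26.982 + 3×28.085 + 12×15.999 + 2×1.008 = 443.748 g/mol.
Mass of H per formula unit: 2 × 1.008 = 2.016 g.
Weight fraction H = 2.016 / 443.748 = 0.0045.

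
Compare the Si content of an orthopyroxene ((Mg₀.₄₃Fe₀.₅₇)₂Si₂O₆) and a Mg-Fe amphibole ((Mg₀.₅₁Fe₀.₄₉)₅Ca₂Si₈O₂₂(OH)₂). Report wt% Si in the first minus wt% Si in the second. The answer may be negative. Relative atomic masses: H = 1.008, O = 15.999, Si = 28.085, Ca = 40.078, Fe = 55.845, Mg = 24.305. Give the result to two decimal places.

Si in (Mg₀.₄₃Fe₀.₅₇)₂Si₂O₆: molar mass 236.730 g/mol; 2×28.085 = 56.170 g → 23.73 wt%.
Si in (Mg₀.₅₁Fe₀.₄₉)₅Ca₂Si₈O₂₂(OH)₂: molar mass 889.626 g/mol; 8×28.085 = 224.680 g → 25.26 wt%.
Difference = 23.73 − 25.26 = -1.53 percentage points.

-1.53 percentage points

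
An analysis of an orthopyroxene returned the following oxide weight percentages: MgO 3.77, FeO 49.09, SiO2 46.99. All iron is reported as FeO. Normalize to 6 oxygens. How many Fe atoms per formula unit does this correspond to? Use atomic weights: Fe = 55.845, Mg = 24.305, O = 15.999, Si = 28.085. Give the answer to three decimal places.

MgO: 3.77/40.304 = 0.09354 mol → 0.09354 mol Mg, 0.09354 mol O.
FeO: 49.09/71.844 = 0.68329 mol → 0.68329 mol Fe, 0.68329 mol O.
SiO2: 46.99/60.083 = 0.78208 mol → 0.78208 mol Si, 1.56416 mol O.
Total oxygen = 2.34099 mol. Normalization factor = 6/2.34099 = 2.56302.
Fe per 6 O = 0.68329 × 2.56302 = 1.751.

1.751 Fe apfu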